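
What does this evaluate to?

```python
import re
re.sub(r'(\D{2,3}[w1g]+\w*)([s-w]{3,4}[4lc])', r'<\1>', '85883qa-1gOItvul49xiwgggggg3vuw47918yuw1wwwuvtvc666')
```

'85883<qa-1gOItvul49xiwgggggg3vuw47918yuw1wwwu>666'

The pattern matches 2 to 3 of a non-digit, then one or more of one of [w1g], then zero or more of a word character (captured); then 3 to 4 of a character in [s-w], then one of [4lc] (captured).
Matches: at [5:48] → 'qa-1gOItvul49xiwgggggg3vuw47918yuw1wwwuvtvc'.
The replacement refers to a captured group, so each match is rewritten using its own captured text.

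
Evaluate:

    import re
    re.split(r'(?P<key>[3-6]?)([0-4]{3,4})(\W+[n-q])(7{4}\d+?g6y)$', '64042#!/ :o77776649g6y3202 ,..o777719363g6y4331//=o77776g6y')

['64042#!/ :o77776649g6y3202 ,..o777719363g6y', '4', '331', '//=o', '77776g6y', '']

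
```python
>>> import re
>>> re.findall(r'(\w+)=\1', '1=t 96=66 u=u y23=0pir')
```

A backreference is literal: `\1` must see the identical characters the first group matched.
Walking the string: at [5:8] match '6=6', group 1 = '6'; at [10:13] match 'u=u', group 1 = 'u'.
`findall` collects group 1 from each match (2 total).

['6', 'u']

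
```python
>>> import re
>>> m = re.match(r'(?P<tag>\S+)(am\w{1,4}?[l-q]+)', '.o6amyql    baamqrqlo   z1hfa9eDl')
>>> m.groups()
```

('.o6', 'amyql')

Pattern: one or more of a non-whitespace character (captured as 'tag'); then the literal 'am', then 1 to 4 of a word character (lazy), then one or more of a character in [l-q] (captured).
`re.match` won't scan ahead — the pattern has to work from the very first character.
The match spans [0:8] → '.o6amyql'.
Captured: group 1 = '.o6', group 2 = 'amyql'.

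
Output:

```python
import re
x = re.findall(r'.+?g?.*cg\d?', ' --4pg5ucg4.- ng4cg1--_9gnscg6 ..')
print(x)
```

[' --4pg5ucg4.- ng4cg1--_9gnscg6']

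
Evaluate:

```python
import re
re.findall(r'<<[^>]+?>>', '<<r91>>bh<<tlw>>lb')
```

['<<r91>>', '<<tlw>>']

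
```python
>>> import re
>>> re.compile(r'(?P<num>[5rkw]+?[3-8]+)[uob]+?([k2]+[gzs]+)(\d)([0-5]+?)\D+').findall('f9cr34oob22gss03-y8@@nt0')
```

[('r34', '22gss', '0', '3')]

Pattern: one or more of one of [5rkw] (lazy), then one or more of a character in [3-8] (captured as 'num'); then one or more of one of [uob] (lazy); then one or more of one of [k2], then one or more of one of [gzs] (captured); then a digit (captured); then one or more of a character in [0-5] (lazy) (captured); then one or more of a non-digit.
`findall` packs the 4 group values into a tuple for every match.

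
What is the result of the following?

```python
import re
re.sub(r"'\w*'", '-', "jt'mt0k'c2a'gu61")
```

`sub` substitutes '-' at each match site.

"jt-c2a'gu61"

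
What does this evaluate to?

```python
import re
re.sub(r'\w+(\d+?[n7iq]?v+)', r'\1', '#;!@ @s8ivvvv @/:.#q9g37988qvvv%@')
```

This matches one or more of a word character; then one or more of a digit (lazy), then optionally one of [n7iq], then one or more of the literal 'v' (captured).
Matches: at [6:13] → 's8ivvvv'; at [19:31] → 'q9g37988qvvv'.
The replacement refers to a captured group, so each match is rewritten using its own captured text.

'#;!@ @8ivvvv @/:.#8qvvv%@'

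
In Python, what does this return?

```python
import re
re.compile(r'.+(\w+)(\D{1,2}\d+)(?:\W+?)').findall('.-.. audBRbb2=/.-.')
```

This matches one or more of any character; then one or more of a word character (captured); then 1 to 2 of a non-digit, then one or more of a digit (captured); then one or more of a non-word character (lazy) (non-capturing group).
Matches: at [0:14] match '.-.. audBRbb2=', groups = ('b', 'b2').
Multiple groups make `findall` return tuples — one 2-tuple for the one match.

[('b', 'b2')]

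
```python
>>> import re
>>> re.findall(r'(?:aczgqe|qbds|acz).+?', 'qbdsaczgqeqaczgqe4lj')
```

['qbdsa', 'aczgqe4']

The regex engine tests alternatives in the order written; an earlier branch that matches wins even if a later one would match more.
Scanning left to right: at [0:5] → 'qbdsa'; at [11:18] → 'aczgqe4'.
Since nothing is captured, `findall` lists the 2 matched substrings directly.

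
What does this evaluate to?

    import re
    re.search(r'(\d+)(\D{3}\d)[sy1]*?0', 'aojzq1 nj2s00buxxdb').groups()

('1', ' nj2')

Pattern: one or more of a digit (captured); then exactly 3 of a non-digit, then a digit (captured); then zero or more of one of [sy1] (lazy), then the literal '0'.
Unlike `match`, `search` isn't anchored — it looks for the pattern anywhere in the string.
The match spans [5:12] → '1 nj2s0'.
Captured: group 1 = '1', group 2 = ' nj2'.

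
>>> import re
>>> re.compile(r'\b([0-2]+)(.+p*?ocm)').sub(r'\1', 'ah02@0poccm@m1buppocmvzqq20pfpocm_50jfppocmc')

'ah02@0c'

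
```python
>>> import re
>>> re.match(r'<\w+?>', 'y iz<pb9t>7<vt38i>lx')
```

`match` is anchored at position 0; if the pattern doesn't fit there, it returns None.
Here the string doesn't start with a match, so the call returns None.

None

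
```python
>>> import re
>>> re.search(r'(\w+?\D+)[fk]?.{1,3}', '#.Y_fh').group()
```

This matches one or more of a word character (lazy), then one or more of a non-digit (captured); then optionally one of [fk], then 1 to 3 of any character.
`search` walks the string left to right and returns the first match it finds.
The match spans [2:6] → 'Y_fh'.
Captured: group 1 = 'Y_f'.

'Y_fh'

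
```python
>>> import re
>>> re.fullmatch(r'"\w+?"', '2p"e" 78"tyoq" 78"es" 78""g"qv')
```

None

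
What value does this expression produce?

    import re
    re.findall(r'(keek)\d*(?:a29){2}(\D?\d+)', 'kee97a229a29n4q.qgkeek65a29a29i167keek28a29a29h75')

[('keek', 'i167'), ('keek', 'h75')]

The pattern matches a literal 'k', then the literal 'eek' (captured); then zero or more of a digit, then the literal 'a29' repeated 2 times; then optionally a non-digit, then one or more of a digit (captured).
Scanning left to right: at [18:34] match 'keek65a29a29i167', groups = ('keek', 'i167'); at [34:49] match 'keek28a29a29h75', groups = ('keek', 'h75').
Multiple groups make `findall` return tuples — one 2-tuple for each match.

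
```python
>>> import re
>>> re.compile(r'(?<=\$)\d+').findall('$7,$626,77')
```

The lookaround is zero-width — it requires the adjacent text to match without consuming it, so the asserted text isn't part of the match.
Since nothing is captured, `findall` lists the 2 matched substrings directly.

['7', '626']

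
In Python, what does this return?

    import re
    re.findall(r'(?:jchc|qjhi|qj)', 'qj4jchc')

['qj', 'jchc']

Matches: at [0:2] → 'qj'; at [3:7] → 'jchc'.
With no groups in the pattern, `findall` gives back each whole match — 2 here.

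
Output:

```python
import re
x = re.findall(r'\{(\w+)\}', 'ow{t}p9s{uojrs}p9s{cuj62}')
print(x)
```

['t', 'uojrs', 'cuj62']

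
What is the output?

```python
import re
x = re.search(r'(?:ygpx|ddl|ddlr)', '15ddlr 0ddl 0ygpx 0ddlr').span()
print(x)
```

Alternation isn't longest-match — the leftmost alternative that fits at this position is chosen.
`re.search` scans for the first position where the pattern succeeds.
The match spans [2:5] → 'ddl'.

(2, 5)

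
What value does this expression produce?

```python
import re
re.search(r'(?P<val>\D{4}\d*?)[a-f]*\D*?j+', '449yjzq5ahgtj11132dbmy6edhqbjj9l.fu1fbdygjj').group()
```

'yjzq5ahgtj'

The pattern matches exactly 4 of a non-digit, then zero or more of a digit (lazy) (captured as 'val'); then zero or more of a character in [a-f], then zero or more of a non-digit (lazy); then one or more of a literal 'j'.
The match spans [3:13] → 'yjzq5ahgtj'.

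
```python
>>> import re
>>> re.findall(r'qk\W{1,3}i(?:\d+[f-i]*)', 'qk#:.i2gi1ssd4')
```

This matches the literal 'qk', then 1 to 3 of a non-word character, then the literal 'i'; then one or more of a digit, then zero or more of a character in [f-i] (non-capturing group).
Scanning left to right: at [0:9] → 'qk#:.i2gi'.
With no groups in the pattern, `findall` gives back each whole match — 1 here.

['qk#:.i2gi']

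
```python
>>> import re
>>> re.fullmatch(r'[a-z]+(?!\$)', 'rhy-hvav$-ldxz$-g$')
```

None

`fullmatch` succeeds only if the pattern covers the string from start to end.
Here the pattern can't cover the whole string, so the call returns None.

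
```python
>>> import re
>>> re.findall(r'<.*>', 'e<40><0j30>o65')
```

['<40><0j30>']

Walking the string: at [1:11] → '<40><0j30>'.
No capturing groups, so `findall` returns the 1 full match string.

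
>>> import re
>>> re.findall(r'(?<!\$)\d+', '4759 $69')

Because the assertion is negative and zero-width, positions next to the forbidden text are skipped.
Since nothing is captured, `findall` lists the 2 matched substrings directly.

['4759', '9']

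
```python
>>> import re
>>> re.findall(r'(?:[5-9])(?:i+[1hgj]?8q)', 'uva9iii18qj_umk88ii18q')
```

['9iii18q', '8ii18q']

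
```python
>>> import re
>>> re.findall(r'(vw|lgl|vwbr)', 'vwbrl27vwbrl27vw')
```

['vw', 'vw', 'vw']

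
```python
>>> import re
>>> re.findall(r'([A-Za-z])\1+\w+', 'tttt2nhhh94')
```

['t']

`\1` has to match the exact text group 1 already captured.
`findall` collects group 1 from the one match (1 total).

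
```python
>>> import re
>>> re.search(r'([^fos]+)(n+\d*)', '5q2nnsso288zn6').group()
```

'5q2nn'

The match spans [0:5] → '5q2nn'.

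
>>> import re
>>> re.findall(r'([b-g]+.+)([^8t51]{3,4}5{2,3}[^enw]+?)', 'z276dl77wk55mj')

[('dl7', '7wk55m')]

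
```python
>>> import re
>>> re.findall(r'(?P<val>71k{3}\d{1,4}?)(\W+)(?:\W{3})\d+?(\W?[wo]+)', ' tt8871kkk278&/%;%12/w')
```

With 3 capturing groups, `findall` returns a 3-tuple per match.

[('71kkk278', '&/', '/w')]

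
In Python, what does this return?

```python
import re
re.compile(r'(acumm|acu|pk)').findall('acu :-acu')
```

['acu', 'acu']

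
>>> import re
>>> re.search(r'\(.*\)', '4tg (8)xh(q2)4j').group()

'(8)xh(q2)'

`re.search` tries every starting position until one works.
The match spans [4:13] → '(8)xh(q2)'.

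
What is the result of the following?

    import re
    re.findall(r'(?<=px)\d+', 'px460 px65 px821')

The `(?=…)`/`(?<=…)` assertion just peeks at neighbouring text; it doesn't advance the match position.
No capturing groups, so `findall` returns the 3 full match strings.

['460', '65', '821']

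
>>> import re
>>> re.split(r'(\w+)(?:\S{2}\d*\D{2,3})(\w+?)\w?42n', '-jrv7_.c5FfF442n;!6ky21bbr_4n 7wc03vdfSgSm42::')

['-', 'jrv7_', '4', ';!6ky21bbr_4n 7wc03vdfSgSm42::']

Pattern: one or more of a word character (captured); then exactly 2 of a non-whitespace character, then zero or more of a digit, then 2 to 3 of a non-digit (non-capturing group); then one or more of a word character (lazy) (captured); then optionally a word character, then the literal '4', then the literal '2n'.
Matches to split on: at [1:16] → 'jrv7_.c5FfF442n'.
Because the pattern has a capturing group, `split` also inserts each captured text between the pieces.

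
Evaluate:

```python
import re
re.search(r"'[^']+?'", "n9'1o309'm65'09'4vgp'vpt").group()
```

"'1o309'"

`search` walks the string left to right and returns the first match it finds.
The match spans [2:9] → "'1o309'".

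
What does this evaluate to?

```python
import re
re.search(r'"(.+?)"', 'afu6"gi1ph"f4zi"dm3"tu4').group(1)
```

Because the quantifier is non-greedy, it stops expanding at the earliest point where the rest of the pattern can succeed.
`re.search` tries every starting position until one works.
The match spans [4:11] → '"gi1ph"'.
Captured: group 1 = 'gi1ph'.

'gi1ph'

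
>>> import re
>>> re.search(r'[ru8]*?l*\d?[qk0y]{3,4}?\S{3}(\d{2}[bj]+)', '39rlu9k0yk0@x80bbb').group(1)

The match spans [4:18] → 'u9k0yk0@x80bbb'.
Captured: group 1 = '80bbb'.

'80bbb'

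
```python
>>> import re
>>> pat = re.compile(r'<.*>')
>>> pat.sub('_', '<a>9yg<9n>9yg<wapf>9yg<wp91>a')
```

'_a'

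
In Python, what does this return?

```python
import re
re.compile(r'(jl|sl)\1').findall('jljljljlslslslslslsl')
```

['jl', 'jl', 'sl', 'sl', 'sl']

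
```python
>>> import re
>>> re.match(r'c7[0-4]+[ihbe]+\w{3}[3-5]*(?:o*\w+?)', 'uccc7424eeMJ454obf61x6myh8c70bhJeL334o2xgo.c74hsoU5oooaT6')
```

None

The pattern matches the literal 'c7', then one or more of a character in [0-4]; then one or more of one of [ihbe]; then exactly 3 of a word character, then zero or more of a character in [3-5]; then zero or more of a literal 'o', then one or more of a word character (lazy) (non-capturing group).
`match` is anchored at position 0; if the pattern doesn't fit there, it returns None.
Here the string doesn't start with a match, so the call returns None.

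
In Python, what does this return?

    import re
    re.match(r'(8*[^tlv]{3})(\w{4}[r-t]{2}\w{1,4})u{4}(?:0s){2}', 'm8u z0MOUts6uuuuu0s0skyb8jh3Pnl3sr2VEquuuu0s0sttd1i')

Pattern: zero or more of the literal '8', then exactly 3 of any character except [tlv] (captured); then exactly 4 of a word character, then exactly 2 of a character in [r-t], then 1 to 4 of a word character (captured); then exactly 4 of a literal 'u', then the literal '0s' repeated 2 times.
`re.match` only tries the pattern at the start of the string.
Here position 0 doesn't satisfy it, so the call returns None.

None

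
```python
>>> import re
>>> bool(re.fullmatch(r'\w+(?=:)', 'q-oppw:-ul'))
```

False

For `fullmatch`, every character of the input must be accounted for by the pattern.
Here the pattern can't cover the whole string, so the call returns None, and `bool(None)` is False.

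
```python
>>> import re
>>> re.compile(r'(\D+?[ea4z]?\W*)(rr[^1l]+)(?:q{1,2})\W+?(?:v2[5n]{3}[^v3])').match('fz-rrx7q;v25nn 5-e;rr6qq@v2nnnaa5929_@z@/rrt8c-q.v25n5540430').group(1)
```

The match spans [0:55] → 'fz-rrx7q;v25nn 5-e;rr6qq@v2nnnaa5929_@z@/rrt8c-q.v25n55'.
Captured: group 1 = 'fz-', group 2 = 'rrx7q;v25nn 5-e;rr6qq@v2nnnaa5929_@z@/rrt8c-'.

'fz-'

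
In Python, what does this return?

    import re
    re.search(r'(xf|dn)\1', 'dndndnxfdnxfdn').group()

'dndn'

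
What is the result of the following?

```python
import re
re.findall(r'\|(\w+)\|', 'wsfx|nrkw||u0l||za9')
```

Walking the string: at [4:10] match '|nrkw|', group 1 = 'nrkw'; at [10:15] match '|u0l|', group 1 = 'u0l'.
Because there's exactly one group, `findall` drops the full match and keeps group 1 from each hit.

['nrkw', 'u0l']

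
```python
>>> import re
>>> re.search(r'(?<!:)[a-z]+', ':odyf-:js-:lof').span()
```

Because the assertion is negative and zero-width, positions next to the forbidden text are skipped.
Unlike `match`, `search` isn't anchored — it looks for the pattern anywhere in the string.
The match spans [2:5] → 'dyf'.

(2, 5)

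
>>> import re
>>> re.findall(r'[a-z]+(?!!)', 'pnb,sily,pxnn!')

['pnb', 'sily', 'pxn']

The negative lookahead/lookbehind blocks any match where the forbidden context is present.
Scanning left to right: at [0:3] → 'pnb'; at [4:8] → 'sily'; at [9:12] → 'pxn'.
With no groups in the pattern, `findall` gives back each whole match — 3 here.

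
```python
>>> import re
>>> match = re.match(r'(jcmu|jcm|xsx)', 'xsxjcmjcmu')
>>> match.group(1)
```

The match spans [0:3] → 'xsx'.
Captured: group 1 = 'xsx'.

'xsx'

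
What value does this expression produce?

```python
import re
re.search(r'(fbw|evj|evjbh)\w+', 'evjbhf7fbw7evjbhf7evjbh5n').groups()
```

('evj',)

The match spans [0:25] → 'evjbhf7fbw7evjbhf7evjbh5n'.
Captured: group 1 = 'evj'.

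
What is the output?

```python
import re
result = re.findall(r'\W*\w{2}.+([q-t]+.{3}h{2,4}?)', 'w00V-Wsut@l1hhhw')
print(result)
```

This matches zero or more of a non-word character, then exactly 2 of a word character, then one or more of any character; then one or more of a character in [q-t], then exactly 3 of any character, then 2 to 4 of the literal 'h' (lazy) (captured).
Scanning left to right: at [0:14] match 'w00V-Wsut@l1hh', group 1 = 't@l1hh'.
One capturing group, so `findall` returns just the captured substring from the one match — 1 in all.

['t@l1hh']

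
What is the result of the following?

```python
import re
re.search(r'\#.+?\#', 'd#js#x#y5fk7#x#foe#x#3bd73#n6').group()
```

'#js#'

The `?` after the quantifier makes it lazy — it takes as little as possible before letting the rest of the pattern try.
`re.search` tries every starting position until one works.
The match spans [1:5] → '#js#'.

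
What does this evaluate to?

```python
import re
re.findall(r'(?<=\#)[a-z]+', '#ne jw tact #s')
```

['ne', 's']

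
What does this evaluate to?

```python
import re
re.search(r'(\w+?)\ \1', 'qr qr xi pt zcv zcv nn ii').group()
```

The backreference `\1` re-matches whatever the first group consumed, character for character.
Unlike `match`, `search` isn't anchored — it looks for the pattern anywhere in the string.
The match spans [0:5] → 'qr qr'.
Captured: group 1 = 'qr'.

'qr qr'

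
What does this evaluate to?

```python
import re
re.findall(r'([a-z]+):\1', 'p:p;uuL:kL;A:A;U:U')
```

A backreference is literal: `\1` must see the identical characters the first group matched.
Matches: at [0:3] match 'p:p', group 1 = 'p'.
Because there's exactly one group, `findall` drops the full match and keeps group 1 from the one hit.

['p']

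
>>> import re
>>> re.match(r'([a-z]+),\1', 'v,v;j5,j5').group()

'v,v'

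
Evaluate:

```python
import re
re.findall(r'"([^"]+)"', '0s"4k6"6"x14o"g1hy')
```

Scanning left to right: at [2:7] match '"4k6"', group 1 = '4k6'; at [8:14] match '"x14o"', group 1 = 'x14o'.
`findall` collects group 1 from each match (2 total).

['4k6', 'x14o']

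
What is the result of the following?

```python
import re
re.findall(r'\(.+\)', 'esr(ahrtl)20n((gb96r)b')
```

['(ahrtl)20n((gb96r)']

Scanning left to right: at [3:21] → '(ahrtl)20n((gb96r)'.
With no groups in the pattern, `findall` gives back each whole match — 1 here.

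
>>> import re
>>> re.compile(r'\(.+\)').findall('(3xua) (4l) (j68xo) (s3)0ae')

['(3xua) (4l) (j68xo) (s3)']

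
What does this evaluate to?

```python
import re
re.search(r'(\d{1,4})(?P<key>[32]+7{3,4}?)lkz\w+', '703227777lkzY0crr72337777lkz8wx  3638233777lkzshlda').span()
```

(0, 31)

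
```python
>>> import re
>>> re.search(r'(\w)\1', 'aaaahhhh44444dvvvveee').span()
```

The backreference `\1` re-matches whatever the first group consumed, character for character.
The match spans [0:2] → 'aa'.

(0, 2)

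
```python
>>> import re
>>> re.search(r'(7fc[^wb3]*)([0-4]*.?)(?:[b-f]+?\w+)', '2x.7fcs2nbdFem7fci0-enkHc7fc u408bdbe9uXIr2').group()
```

'7fcs2nbdFem7fci0'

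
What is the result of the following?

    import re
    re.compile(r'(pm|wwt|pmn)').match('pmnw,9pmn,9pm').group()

'pm'

The regex engine tests alternatives in the order written; an earlier branch that matches wins even if a later one would match more.
`match` is anchored at position 0; if the pattern doesn't fit there, it returns None.
The match spans [0:2] → 'pm'.
Captured: group 1 = 'pm'.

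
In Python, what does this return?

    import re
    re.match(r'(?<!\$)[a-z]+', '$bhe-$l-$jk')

`re.match` won't scan ahead — the pattern has to work from the very first character.
Here the pattern fails at index 0, so the call returns None.

None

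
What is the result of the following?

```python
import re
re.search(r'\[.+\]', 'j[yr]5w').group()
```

The match spans [1:5] → '[yr]'.

'[yr]'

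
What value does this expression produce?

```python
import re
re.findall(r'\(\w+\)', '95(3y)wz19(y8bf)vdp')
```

Walking the string: at [2:6] → '(3y)'; at [10:16] → '(y8bf)'.
With no groups in the pattern, `findall` gives back each whole match — 2 here.

['(3y)', '(y8bf)']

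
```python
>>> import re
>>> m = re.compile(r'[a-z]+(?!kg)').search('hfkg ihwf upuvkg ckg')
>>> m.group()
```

'hfkg'

`(?!…)`/`(?<!…)` only lets a position through if the neighbouring text does NOT match; no characters are consumed.
The match spans [0:4] → 'hfkg'.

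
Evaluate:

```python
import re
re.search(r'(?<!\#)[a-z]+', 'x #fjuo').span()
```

The negative lookaround is zero-width — it rules out positions where the adjacent text would match, without consuming anything.
Unlike `match`, `search` isn't anchored — it looks for the pattern anywhere in the string.
The match spans [0:1] → 'x'.

(0, 1)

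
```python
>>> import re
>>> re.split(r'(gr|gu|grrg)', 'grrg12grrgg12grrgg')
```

['', 'gr', 'rg12', 'gr', 'rgg12', 'gr', 'rgg']

Branches in `(...|...)` are attempted left-to-right; the first branch that allows the whole pattern to succeed is taken.
The group in the pattern means `split` returns the separators' captures alongside the pieces.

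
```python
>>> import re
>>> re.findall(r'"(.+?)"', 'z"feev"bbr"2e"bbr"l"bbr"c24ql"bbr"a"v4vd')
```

['feev', '2e', 'l', 'c24ql', 'a']

Because the quantifier is non-greedy, it stops expanding at the earliest point where the rest of the pattern can succeed.
Matches: at [1:7] match '"feev"', group 1 = 'feev'; at [10:14] match '"2e"', group 1 = '2e'; at [17:20] match '"l"', group 1 = 'l'; at [23:30] match '"c24ql"', group 1 = 'c24ql'; at [33:36] match '"a"', group 1 = 'a'.
One capturing group, so `findall` returns just the captured substring from each match — 5 in all.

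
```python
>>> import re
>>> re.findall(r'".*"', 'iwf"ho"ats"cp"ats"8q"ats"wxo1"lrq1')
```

['"ho"ats"cp"ats"8q"ats"wxo1"']

Walking the string: at [3:30] → '"ho"ats"cp"ats"8q"ats"wxo1"'.
`findall` yields the raw match text (1 of them) because the pattern has no groups.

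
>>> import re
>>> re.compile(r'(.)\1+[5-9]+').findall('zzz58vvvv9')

`\1` is not a pattern — it's the concrete string captured by group 1, re-applied verbatim.
With a single group, `findall` returns only what that group captured — 2 items.

['z', 'v']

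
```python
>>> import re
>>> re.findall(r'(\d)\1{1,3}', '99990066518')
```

['9', '0', '6']

A backreference is literal: `\1` must see the identical characters the first group matched.
Scanning left to right: at [0:4] match '9999', group 1 = '9'; at [4:6] match '00', group 1 = '0'; at [6:8] match '66', group 1 = '6'.
With a single group, `findall` returns only what that group captured — 3 items.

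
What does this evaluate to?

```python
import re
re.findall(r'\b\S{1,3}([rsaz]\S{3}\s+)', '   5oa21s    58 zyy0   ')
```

Pattern: a word boundary (`\b`, zero-width); then 1 to 3 of a non-whitespace character; then one of [rsaz], then exactly 3 of a non-whitespace character, then one or more of whitespace (captured).
Matches: at [3:13] match '5oa21s    ', group 1 = 'a21s    '.
Because there's exactly one group, `findall` drops the full match and keeps group 1 from the one hit.

['a21s    ']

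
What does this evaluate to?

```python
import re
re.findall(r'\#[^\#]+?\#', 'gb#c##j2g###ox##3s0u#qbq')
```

No capturing groups, so `findall` returns the 4 full match strings.

['#c#', '#j2g#', '#ox#', '#3s0u#']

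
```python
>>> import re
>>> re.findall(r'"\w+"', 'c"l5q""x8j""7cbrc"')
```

Scanning left to right: at [1:6] → '"l5q"'; at [6:11] → '"x8j"'; at [11:18] → '"7cbrc"'.
No capturing groups, so `findall` returns the 3 full match strings.

['"l5q"', '"x8j"', '"7cbrc"']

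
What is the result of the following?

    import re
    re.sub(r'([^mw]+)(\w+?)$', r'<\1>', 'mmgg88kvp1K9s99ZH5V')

'mm<gg88kvp1K9s99ZH5>'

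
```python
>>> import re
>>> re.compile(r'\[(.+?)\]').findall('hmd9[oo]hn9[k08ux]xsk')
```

Because there's exactly one group, `findall` drops the full match and keeps group 1 from each hit.

['oo', 'k08ux']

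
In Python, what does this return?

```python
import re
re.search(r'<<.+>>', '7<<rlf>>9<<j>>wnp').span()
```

The match spans [1:14] → '<<rlf>>9<<j>>'.

(1, 14)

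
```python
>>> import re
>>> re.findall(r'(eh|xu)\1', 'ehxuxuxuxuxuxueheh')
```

['xu', 'xu', 'xu', 'eh']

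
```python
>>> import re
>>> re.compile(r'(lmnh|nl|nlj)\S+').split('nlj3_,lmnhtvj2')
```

['', 'nl', '']

Alternation isn't longest-match — the leftmost alternative that fits at this position is chosen.
Matches to split on: at [0:14] → 'nlj3_,lmnhtvj2'.
With a capturing group present, the delimiter's captured portion is kept in the result list.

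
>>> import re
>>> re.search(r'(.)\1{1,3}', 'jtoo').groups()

`\1` has to match the exact text group 1 already captured.
`search` walks the string left to right and returns the first match it finds.
The match spans [2:4] → 'oo'.
Captured: group 1 = 'o'.

('o',)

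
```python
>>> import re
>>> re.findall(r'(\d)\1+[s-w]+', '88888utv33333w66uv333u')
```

`\1` is not a pattern — it's the concrete string captured by group 1, re-applied verbatim.
Matches: at [0:8] match '88888utv', group 1 = '8'; at [8:14] match '33333w', group 1 = '3'; at [14:18] match '66uv', group 1 = '6'; at [18:22] match '333u', group 1 = '3'.
Because there's exactly one group, `findall` drops the full match and keeps group 1 from each hit.

['8', '3', '6', '3']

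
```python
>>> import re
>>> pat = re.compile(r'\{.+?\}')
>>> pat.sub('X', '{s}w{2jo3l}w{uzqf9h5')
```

Lazy quantifiers expand one character at a time until the remainder of the pattern can match.
`sub` substitutes 'X' at each match site.

'XwXw{uzqf9h5'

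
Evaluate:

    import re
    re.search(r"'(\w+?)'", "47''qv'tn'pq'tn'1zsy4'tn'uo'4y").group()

"'qv'"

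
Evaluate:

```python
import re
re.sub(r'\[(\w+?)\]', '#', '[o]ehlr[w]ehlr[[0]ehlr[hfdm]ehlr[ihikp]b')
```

`sub` substitutes '#' at each match site.

'#ehlr#ehlr[#ehlr#ehlr#b'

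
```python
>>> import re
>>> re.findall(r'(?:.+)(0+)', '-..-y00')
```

['0']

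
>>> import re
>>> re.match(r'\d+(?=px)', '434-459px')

With `match`, the pattern is implicitly anchored at the beginning.
Here the string doesn't start with a match, so the call returns None.

None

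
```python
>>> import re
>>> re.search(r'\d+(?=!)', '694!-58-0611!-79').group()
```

'694'

Lookahead/lookbehind check context without consuming it, so the matched span excludes the asserted characters.
The match spans [0:3] → '694'.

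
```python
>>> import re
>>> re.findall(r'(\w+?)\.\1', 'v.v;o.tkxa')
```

['v']

`\1` has to match the exact text group 1 already captured.
Matches: at [0:3] match 'v.v', group 1 = 'v'.
One capturing group, so `findall` returns just the captured substring from the one match — 1 in all.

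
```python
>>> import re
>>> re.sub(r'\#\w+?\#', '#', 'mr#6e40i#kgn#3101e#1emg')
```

Every occurrence is swapped for '#'.

'mr#kgn#1emg'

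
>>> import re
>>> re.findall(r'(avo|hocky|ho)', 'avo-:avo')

['avo', 'avo']

Scanning left to right: at [0:3] match 'avo', group 1 = 'avo'; at [5:8] match 'avo', group 1 = 'avo'.
With a single group, `findall` returns only what that group captured — 2 items.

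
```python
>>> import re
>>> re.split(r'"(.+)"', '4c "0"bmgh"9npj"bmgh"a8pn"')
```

['4c ', '0"bmgh"9npj"bmgh"a8pn', '']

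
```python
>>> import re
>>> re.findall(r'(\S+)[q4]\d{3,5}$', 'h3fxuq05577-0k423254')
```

['h3fxuq05577-0k']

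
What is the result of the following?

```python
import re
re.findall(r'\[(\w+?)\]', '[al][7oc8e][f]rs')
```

['al', '7oc8e', 'f']

`findall` collects group 1 from each match (3 total).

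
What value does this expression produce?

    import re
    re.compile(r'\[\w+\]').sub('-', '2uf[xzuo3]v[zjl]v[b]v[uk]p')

'2uf-v-v-v-p'

Every occurrence is swapped for '-'.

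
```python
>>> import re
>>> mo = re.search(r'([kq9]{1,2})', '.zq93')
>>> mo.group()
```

'q9'

This matches 1 to 2 of one of [kq9] (captured).
The match spans [2:4] → 'q9'.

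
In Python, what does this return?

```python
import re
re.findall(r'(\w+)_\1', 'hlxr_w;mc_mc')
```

['mc']

`\1` has to match the exact text group 1 already captured.
Matches: at [7:12] match 'mc_mc', group 1 = 'mc'.
`findall` collects group 1 from the one match (1 total).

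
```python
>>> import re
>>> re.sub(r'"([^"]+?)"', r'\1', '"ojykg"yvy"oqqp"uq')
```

'ojykgyvyoqqpuq'

Matches: at [0:7] → '"ojykg"'; at [10:16] → '"oqqp"'.
`\1` in the replacement pulls in group 1's text for each match.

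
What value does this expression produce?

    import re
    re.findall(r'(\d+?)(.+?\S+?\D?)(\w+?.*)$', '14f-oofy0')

[('1', '4f-', 'oofy0')]

Lazy quantifiers expand one character at a time until the remainder of the pattern can match.
Multiple groups make `findall` return tuples — one 3-tuple for the one match.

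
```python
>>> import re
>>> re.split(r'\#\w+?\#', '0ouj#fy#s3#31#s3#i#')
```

Splitting on the pattern gives 4 pieces.

['0ouj', 's3', 's3', '']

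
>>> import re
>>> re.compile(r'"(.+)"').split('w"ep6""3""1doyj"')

['w', 'ep6""3""1doyj', '']

Matches to split on: at [1:16] → '"ep6""3""1doyj"'.
With a capturing group present, the delimiter's captured portion is kept in the result list.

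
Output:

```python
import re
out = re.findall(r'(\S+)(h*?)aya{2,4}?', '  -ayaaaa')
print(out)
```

The pattern matches one or more of a non-whitespace character (captured); then zero or more of a literal 'h' (lazy) (captured); then the literal 'ay', then 2 to 4 of the literal 'a' (lazy).
Walking the string: at [2:7] match '-ayaa', groups = ('-', '').
`findall` packs the 2 group values into a tuple for every match.

[('-', '')]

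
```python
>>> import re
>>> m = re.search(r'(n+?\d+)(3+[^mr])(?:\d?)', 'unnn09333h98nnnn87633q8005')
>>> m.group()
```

'nnn09333h9'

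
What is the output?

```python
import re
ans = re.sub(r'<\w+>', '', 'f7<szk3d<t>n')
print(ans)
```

f7<szk3dn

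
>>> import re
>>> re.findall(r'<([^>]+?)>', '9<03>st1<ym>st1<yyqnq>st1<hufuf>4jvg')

['03', 'ym', 'yyqnq', 'hufuf']

Matches: at [1:5] match '<03>', group 1 = '03'; at [8:12] match '<ym>', group 1 = 'ym'; at [15:22] match '<yyqnq>', group 1 = 'yyqnq'; at [25:32] match '<hufuf>', group 1 = 'hufuf'.
Because there's exactly one group, `findall` drops the full match and keeps group 1 from each hit.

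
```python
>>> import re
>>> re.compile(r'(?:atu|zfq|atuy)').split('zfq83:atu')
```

['', '83:', '']

`split` removes every match and returns the 3 fragments in between.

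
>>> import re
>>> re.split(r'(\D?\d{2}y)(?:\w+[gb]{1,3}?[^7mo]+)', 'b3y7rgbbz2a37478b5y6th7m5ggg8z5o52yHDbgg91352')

['b3y7rgbbz2a37478b5y6th7m5ggg8z5', 'o52y', '']

Pattern: optionally a non-digit, then exactly 2 of a digit, then a literal 'y' (captured); then one or more of a word character, then 1 to 3 of one of [gb] (lazy), then one or more of any character except [7mo] (non-capturing group).
Matches to split on: at [31:45] → 'o52yHDbgg91352'.
Because the pattern has a capturing group, `split` also inserts each captured text between the pieces.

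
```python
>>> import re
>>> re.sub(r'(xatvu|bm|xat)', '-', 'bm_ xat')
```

Matches: at [0:2] → 'bm'; at [4:7] → 'xat'.
Each match is replaced by '-'.

'-_ -'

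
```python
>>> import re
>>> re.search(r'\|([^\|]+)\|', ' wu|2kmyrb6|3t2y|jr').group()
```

Unlike `match`, `search` isn't anchored — it looks for the pattern anywhere in the string.
The match spans [3:12] → '|2kmyrb6|'.
Captured: group 1 = '2kmyrb6'.

'|2kmyrb6|'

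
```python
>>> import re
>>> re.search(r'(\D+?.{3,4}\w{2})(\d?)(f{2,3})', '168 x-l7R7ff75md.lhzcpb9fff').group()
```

The pattern matches one or more of a non-digit (lazy), then 3 to 4 of any character, then exactly 2 of a word character (captured); then optionally a digit (captured); then 2 to 3 of a literal 'f' (captured).
`search` walks the string left to right and returns the first match it finds.
The match spans [3:12] → ' x-l7R7ff'.
Captured: group 1 = ' x-l7R7', group 2 = '', group 3 = 'ff'.

' x-l7R7ff'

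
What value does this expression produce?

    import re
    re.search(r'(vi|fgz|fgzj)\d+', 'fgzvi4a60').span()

The match spans [3:6] → 'vi4'.

(3, 6)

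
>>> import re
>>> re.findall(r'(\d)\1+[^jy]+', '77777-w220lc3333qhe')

['7']

A backreference is literal: `\1` must see the identical characters the first group matched.
Matches: at [0:19] match '77777-w220lc3333qhe', group 1 = '7'.
`findall` collects group 1 from the one match (1 total).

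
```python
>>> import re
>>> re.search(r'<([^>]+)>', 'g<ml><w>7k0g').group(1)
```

The match spans [1:5] → '<ml>'.
Captured: group 1 = 'ml'.

'ml'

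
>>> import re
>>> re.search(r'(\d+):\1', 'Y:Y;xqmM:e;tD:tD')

The backreference `\1` re-matches whatever the first group consumed, character for character.
Here no position works, so the call returns None.

None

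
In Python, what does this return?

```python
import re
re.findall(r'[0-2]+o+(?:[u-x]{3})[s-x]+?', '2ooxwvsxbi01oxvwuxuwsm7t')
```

With the lazy modifier that quantifier settles for the fewest repetitions that let the rest of the pattern succeed (the atoms after it are unaffected and can still be greedy).
Since nothing is captured, `findall` lists the 2 matched substrings directly.

['2ooxwvs', '01oxvwu']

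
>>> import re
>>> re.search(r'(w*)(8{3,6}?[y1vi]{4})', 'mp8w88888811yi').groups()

('w', '88888811yi')

The match spans [3:14] → 'w88888811yi'.
Captured: group 1 = 'w', group 2 = '88888811yi'.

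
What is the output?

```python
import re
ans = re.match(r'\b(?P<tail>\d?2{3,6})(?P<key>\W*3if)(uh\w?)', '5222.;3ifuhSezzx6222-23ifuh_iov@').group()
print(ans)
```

This matches a word boundary (`\b`, zero-width); then optionally a digit, then 3 to 6 of a literal '2' (captured as 'tail'); then zero or more of a non-word character, then the literal '3if' (captured as 'key'); then the literal 'uh', then optionally a word character (captured).
`re.match` only tries the pattern at the start of the string.
The match spans [0:12] → '5222.;3ifuhS'.
Captured: group 1 = '5222', group 2 = '.;3if', group 3 = 'uhS'.

5222.;3ifuhS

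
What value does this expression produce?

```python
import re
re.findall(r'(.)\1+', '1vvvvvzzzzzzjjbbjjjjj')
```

After group 1 captures some text, `\1` only succeeds where that same text appears again.
With a single group, `findall` returns only what that group captured — 5 items.

['v', 'z', 'j', 'b', 'j']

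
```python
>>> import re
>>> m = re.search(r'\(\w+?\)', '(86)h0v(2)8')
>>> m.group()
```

'(86)'

Unlike `match`, `search` isn't anchored — it looks for the pattern anywhere in the string.
The match spans [0:4] → '(86)'.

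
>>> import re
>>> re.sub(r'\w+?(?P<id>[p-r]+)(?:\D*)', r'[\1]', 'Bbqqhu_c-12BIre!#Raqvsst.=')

Because the quantifier is non-greedy, it stops expanding at the earliest point where the rest of the pattern can succeed.
Each match is replaced using the text its own group 1 captured.

'[qq][r]'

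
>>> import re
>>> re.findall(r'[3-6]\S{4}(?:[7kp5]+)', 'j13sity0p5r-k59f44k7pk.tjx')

['59f44k7pk']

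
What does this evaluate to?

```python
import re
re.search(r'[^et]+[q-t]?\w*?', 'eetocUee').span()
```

(3, 6)

Because the quantifier is non-greedy, it stops expanding at the earliest point where the rest of the pattern can succeed.
The match spans [3:6] → 'ocU'.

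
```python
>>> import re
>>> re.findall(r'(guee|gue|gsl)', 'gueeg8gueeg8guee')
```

['guee', 'guee', 'guee']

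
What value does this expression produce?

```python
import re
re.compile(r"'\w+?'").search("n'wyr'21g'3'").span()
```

The match spans [1:6] → "'wyr'".

(1, 6)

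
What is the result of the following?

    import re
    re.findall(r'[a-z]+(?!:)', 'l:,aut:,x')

The negative lookahead/lookbehind blocks any match where the forbidden context is present.
Scanning left to right: at [3:5] → 'au'; at [8:9] → 'x'.
No capturing groups, so `findall` returns the 2 full match strings.

['au', 'x']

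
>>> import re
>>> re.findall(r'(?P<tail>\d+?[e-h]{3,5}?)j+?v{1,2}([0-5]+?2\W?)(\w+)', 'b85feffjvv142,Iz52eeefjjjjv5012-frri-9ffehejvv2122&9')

[('85feff', '142,', 'Iz52eeefjjjjv5012'), ('9ffehe', '212', '2')]

Pattern: one or more of a digit (lazy), then 3 to 5 of a character in [e-h] (lazy) (captured as 'tail'); then one or more of a literal 'j' (lazy), then 1 to 2 of the literal 'v'; then one or more of a character in [0-5] (lazy), then the literal '2', then optionally a non-word character (captured); then one or more of a word character (captured).
A non-greedy quantifier consumes as few characters as it can — just enough that the remainder of the pattern still matches from where it stops; whatever follows it matches normally.
Walking the string: at [1:31] match '85feffjvv142,Iz52eeefjjjjv5012', groups = ('85feff', '142,', 'Iz52eeefjjjjv5012'); at [37:50] match '9ffehejvv2122', groups = ('9ffehe', '212', '2').
With 3 capturing groups, `findall` returns a 3-tuple per match.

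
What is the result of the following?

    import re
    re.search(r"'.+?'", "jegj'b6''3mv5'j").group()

"'b6'"

The `?` after the quantifier makes it lazy — it takes as little as possible before letting the rest of the pattern try.
`re.search` tries every starting position until one works.
The match spans [4:8] → "'b6'".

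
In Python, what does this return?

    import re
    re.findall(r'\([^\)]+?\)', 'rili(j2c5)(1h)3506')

`findall` yields the raw match text (2 of them) because the pattern has no groups.

['(j2c5)', '(1h)']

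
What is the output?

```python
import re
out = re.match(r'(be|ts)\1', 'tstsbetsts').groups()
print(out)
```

After group 1 captures some text, `\1` only succeeds where that same text appears again.
`re.match` won't scan ahead — the pattern has to work from the very first character.
The match spans [0:4] → 'tsts'.
Captured: group 1 = 'ts'.

('ts',)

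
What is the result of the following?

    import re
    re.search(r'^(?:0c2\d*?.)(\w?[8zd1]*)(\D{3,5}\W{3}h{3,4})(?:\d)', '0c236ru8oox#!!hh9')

This matches anchored at the start of the string; then the literal '0c2', then zero or more of a digit (lazy), then any character (non-capturing group); then optionally a word character, then zero or more of one of [8zd1] (captured); then 3 to 5 of a non-digit, then exactly 3 of a non-word character, then 3 to 4 of the literal 'h' (captured); then a digit (non-capturing group).
`search` walks the string left to right and returns the first match it finds.
Here nothing in the string fits, so the call returns None.

None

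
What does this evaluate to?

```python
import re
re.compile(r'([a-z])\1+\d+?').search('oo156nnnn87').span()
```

(0, 3)

`\1` has to match the exact text group 1 already captured.
`search` walks the string left to right and returns the first match it finds.
The match spans [0:3] → 'oo1'.
Captured: group 1 = 'o'.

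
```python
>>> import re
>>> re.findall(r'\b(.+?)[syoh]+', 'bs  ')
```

The pattern matches a word boundary (`\b`, zero-width); then one or more of any character (lazy) (captured); then one or more of one of [syoh].
One capturing group, so `findall` returns just the captured substring from the one match — 1 in all.

['b']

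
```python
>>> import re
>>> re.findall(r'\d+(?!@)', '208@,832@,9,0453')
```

['20', '83', '9', '0453']

The negative lookahead/lookbehind blocks any match where the forbidden context is present.
Scanning left to right: at [0:2] → '20'; at [5:7] → '83'; at [10:11] → '9'; at [12:16] → '0453'.
No capturing groups, so `findall` returns the 4 full match strings.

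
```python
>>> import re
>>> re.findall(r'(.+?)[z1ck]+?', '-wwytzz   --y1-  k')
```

['-wwyt', 'z   --y', '-  ']

Pattern: one or more of any character (lazy) (captured); then one or more of one of [z1ck] (lazy).
Lazy quantifiers expand one character at a time until the remainder of the pattern can match.
Walking the string: at [0:6] match '-wwytz', group 1 = '-wwyt'; at [6:14] match 'z   --y1', group 1 = 'z   --y'; at [14:18] match '-  k', group 1 = '-  '.
One capturing group, so `findall` returns just the captured substring from each match — 3 in all.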